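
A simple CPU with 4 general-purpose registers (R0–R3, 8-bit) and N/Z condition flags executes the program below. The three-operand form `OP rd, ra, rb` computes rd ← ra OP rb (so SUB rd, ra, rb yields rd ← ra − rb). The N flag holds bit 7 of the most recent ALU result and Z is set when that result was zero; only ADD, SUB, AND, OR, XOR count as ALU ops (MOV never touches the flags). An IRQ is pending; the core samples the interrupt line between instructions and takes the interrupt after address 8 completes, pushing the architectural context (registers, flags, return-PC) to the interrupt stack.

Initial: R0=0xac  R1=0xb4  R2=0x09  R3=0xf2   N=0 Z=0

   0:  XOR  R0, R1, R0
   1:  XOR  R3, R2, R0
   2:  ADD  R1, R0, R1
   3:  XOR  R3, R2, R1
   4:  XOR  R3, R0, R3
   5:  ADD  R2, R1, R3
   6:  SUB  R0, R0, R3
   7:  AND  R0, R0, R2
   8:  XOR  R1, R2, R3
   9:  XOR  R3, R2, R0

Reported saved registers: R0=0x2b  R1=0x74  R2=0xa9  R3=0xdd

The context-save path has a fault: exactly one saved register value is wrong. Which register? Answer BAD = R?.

after  0: R0=0x18 R1=0xb4 R2=0x09 R3=0xf2  N=0 Z=0
after  1: R0=0x18 R1=0xb4 R2=0x09 R3=0x11  N=0 Z=0
after  2: R0=0x18 R1=0xcc R2=0x09 R3=0x11  N=1 Z=0
after  3: R0=0x18 R1=0xcc R2=0x09 R3=0xc5  N=1 Z=0
after  4: R0=0x18 R1=0xcc R2=0x09 R3=0xdd  N=1 Z=0
after  5: R0=0x18 R1=0xcc R2=0xa9 R3=0xdd  N=1 Z=0
after  6: R0=0x3b R1=0xcc R2=0xa9 R3=0xdd  N=0 Z=0
after  7: R0=0x29 R1=0xcc R2=0xa9 R3=0xdd  N=0 Z=0
after  8: R0=0x29 R1=0x74 R2=0xa9 R3=0xdd  N=0 Z=0
-- IRQ taken; context saved, return-PC = 9 --
mismatch: R0: reported 0x2b vs actual 0x29

BAD = R0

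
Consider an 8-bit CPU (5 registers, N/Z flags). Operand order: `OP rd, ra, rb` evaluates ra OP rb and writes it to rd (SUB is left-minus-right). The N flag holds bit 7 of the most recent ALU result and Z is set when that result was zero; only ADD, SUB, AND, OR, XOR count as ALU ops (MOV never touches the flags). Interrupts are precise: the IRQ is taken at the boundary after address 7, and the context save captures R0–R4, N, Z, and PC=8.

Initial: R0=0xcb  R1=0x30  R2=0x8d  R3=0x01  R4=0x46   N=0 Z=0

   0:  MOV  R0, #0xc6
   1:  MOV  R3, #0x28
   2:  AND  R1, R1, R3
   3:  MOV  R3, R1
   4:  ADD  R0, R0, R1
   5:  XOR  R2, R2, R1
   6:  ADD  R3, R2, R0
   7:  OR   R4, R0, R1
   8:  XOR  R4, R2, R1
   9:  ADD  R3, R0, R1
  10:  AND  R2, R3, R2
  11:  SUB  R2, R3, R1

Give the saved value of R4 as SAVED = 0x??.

after  0: R0=0xc6 R1=0x30 R2=0x8d R3=0x01 R4=0x46  N=0 Z=0
after  1: R0=0xc6 R1=0x30 R2=0x8d R3=0x28 R4=0x46  N=0 Z=0
after  2: R0=0xc6 R1=0x20 R2=0x8d R3=0x28 R4=0x46  N=0 Z=0
after  3: R0=0xc6 R1=0x20 R2=0x8d R3=0x20 R4=0x46  N=0 Z=0
after  4: R0=0xe6 R1=0x20 R2=0x8d R3=0x20 R4=0x46  N=1 Z=0
after  5: R0=0xe6 R1=0x20 R2=0xad R3=0x20 R4=0x46  N=1 Z=0
after  6: R0=0xe6 R1=0x20 R2=0xad R3=0x93 R4=0x46  N=1 Z=0
after  7: R0=0xe6 R1=0x20 R2=0xad R3=0x93 R4=0xe6  N=1 Z=0
-- IRQ taken; context saved, return-PC = 8 --

SAVED = 0xe6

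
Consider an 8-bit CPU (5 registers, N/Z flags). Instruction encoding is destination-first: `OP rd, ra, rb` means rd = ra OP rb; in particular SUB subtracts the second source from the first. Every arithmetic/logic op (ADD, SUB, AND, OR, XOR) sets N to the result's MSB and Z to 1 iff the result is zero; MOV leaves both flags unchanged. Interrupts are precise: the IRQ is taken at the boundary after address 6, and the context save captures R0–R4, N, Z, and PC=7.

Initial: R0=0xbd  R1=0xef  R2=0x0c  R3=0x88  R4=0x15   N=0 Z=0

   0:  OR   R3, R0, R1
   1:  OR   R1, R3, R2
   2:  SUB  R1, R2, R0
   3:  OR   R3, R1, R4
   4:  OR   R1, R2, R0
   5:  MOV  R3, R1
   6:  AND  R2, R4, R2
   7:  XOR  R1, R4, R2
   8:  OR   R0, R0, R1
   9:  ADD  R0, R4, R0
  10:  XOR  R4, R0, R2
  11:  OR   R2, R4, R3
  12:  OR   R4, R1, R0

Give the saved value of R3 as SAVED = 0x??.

after  0: R0=0xbd R1=0xef R2=0x0c R3=0xff R4=0x15  N=1 Z=0
after  1: R0=0xbd R1=0xff R2=0x0c R3=0xff R4=0x15  N=1 Z=0
after  2: R0=0xbd R1=0x4f R2=0x0c R3=0xff R4=0x15  N=0 Z=0
after  3: R0=0xbd R1=0x4f R2=0x0c R3=0x5f R4=0x15  N=0 Z=0
after  4: R0=0xbd R1=0xbd R2=0x0c R3=0x5f R4=0x15  N=1 Z=0
after  5: R0=0xbd R1=0xbd R2=0x0c R3=0xbd R4=0x15  N=1 Z=0
after  6: R0=0xbd R1=0xbd R2=0x04 R3=0xbd R4=0x15  N=0 Z=0
-- IRQ taken; context saved, return-PC = 7 --

SAVED = 0xbd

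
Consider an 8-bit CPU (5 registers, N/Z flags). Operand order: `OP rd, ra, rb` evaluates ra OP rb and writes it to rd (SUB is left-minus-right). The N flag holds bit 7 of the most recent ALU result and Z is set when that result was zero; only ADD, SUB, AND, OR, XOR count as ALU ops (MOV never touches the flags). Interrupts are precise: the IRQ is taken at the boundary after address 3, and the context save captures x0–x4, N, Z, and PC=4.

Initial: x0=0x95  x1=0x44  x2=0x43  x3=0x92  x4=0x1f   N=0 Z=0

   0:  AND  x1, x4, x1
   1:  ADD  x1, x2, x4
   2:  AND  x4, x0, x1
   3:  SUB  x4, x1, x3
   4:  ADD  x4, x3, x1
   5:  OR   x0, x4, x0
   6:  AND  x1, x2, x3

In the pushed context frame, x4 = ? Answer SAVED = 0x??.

after  0: x0=0x95 x1=0x04 x2=0x43 x3=0x92 x4=0x1f  N=0 Z=0
after  1: x0=0x95 x1=0x62 x2=0x43 x3=0x92 x4=0x1f  N=0 Z=0
after  2: x0=0x95 x1=0x62 x2=0x43 x3=0x92 x4=0x00  N=0 Z=1
after  3: x0=0x95 x1=0x62 x2=0x43 x3=0x92 x4=0xd0  N=1 Z=0
-- IRQ taken; context saved, return-PC = 4 --

SAVED = 0xd0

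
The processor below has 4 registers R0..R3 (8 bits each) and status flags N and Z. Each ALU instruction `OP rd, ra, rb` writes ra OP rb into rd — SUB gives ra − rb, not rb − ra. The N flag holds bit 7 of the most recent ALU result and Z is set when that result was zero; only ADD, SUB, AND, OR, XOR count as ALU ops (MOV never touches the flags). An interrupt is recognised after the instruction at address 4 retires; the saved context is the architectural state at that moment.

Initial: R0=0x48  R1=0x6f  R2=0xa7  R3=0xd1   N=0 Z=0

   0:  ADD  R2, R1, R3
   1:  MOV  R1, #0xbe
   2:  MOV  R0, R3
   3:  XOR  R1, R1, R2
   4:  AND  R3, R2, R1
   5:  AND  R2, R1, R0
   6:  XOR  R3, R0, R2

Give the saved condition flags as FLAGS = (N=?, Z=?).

FLAGS = (N=0, Z=0)

after  0: R0=0x48 R1=0x6f R2=0x40 R3=0xd1  N=0 Z=0
after  1: R0=0x48 R1=0xbe R2=0x40 R3=0xd1  N=0 Z=0
after  2: R0=0xd1 R1=0xbe R2=0x40 R3=0xd1  N=0 Z=0
after  3: R0=0xd1 R1=0xfe R2=0x40 R3=0xd1  N=1 Z=0
after  4: R0=0xd1 R1=0xfe R2=0x40 R3=0x40  N=0 Z=0
-- IRQ taken; context saved, return-PC = 5 --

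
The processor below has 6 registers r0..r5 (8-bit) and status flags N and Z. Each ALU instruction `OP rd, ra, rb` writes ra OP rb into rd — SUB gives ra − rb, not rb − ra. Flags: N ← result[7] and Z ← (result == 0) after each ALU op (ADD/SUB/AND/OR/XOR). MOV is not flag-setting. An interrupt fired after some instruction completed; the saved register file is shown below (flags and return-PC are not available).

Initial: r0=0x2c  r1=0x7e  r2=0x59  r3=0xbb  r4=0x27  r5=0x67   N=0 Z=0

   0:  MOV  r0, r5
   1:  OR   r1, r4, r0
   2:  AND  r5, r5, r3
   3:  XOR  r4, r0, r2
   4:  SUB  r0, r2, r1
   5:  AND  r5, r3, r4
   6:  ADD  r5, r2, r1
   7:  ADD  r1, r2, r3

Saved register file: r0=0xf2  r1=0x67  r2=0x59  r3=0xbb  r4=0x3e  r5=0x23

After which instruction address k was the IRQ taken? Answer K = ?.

after  0: r0=0x67 r1=0x7e r2=0x59 r3=0xbb r4=0x27 r5=0x67  N=0 Z=0
after  1: r0=0x67 r1=0x67 r2=0x59 r3=0xbb r4=0x27 r5=0x67  N=0 Z=0
after  2: r0=0x67 r1=0x67 r2=0x59 r3=0xbb r4=0x27 r5=0x23  N=0 Z=0
after  3: r0=0x67 r1=0x67 r2=0x59 r3=0xbb r4=0x3e r5=0x23  N=0 Z=0
after  4: r0=0xf2 r1=0x67 r2=0x59 r3=0xbb r4=0x3e r5=0x23  N=1 Z=0
-- IRQ taken; context saved, return-PC = 5 --

K = 4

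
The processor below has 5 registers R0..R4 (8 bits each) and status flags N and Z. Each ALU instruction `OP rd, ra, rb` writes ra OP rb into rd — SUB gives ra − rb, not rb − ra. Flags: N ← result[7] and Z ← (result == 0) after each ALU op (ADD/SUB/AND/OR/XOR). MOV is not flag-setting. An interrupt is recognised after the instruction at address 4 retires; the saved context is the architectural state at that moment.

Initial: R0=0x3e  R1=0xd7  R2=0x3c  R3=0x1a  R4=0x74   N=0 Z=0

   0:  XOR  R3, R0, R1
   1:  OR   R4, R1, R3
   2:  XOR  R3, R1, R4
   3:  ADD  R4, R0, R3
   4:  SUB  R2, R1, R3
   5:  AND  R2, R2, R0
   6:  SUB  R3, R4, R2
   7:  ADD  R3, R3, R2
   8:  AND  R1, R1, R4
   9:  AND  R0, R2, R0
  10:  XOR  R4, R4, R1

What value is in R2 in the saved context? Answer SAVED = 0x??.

SAVED = 0xaf

after  0: R0=0x3e R1=0xd7 R2=0x3c R3=0xe9 R4=0x74  N=1 Z=0
after  1: R0=0x3e R1=0xd7 R2=0x3c R3=0xe9 R4=0xff  N=1 Z=0
after  2: R0=0x3e R1=0xd7 R2=0x3c R3=0x28 R4=0xff  N=0 Z=0
after  3: R0=0x3e R1=0xd7 R2=0x3c R3=0x28 R4=0x66  N=0 Z=0
after  4: R0=0x3e R1=0xd7 R2=0xaf R3=0x28 R4=0x66  N=1 Z=0
-- IRQ taken; context saved, return-PC = 5 --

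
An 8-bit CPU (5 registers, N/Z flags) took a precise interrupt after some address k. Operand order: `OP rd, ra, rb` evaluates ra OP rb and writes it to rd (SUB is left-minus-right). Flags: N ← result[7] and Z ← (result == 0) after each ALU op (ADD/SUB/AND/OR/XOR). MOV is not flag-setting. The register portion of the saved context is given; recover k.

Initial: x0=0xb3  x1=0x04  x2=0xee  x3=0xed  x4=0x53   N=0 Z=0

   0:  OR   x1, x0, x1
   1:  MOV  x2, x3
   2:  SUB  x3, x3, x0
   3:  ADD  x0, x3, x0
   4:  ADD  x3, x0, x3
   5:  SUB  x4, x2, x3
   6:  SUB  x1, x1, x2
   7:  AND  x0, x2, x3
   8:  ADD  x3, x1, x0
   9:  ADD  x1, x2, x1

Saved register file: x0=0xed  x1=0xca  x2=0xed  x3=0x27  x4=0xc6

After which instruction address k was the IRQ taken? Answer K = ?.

K = 6

after  0: x0=0xb3 x1=0xb7 x2=0xee x3=0xed x4=0x53  N=1 Z=0
after  1: x0=0xb3 x1=0xb7 x2=0xed x3=0xed x4=0x53  N=1 Z=0
after  2: x0=0xb3 x1=0xb7 x2=0xed x3=0x3a x4=0x53  N=0 Z=0
after  3: x0=0xed x1=0xb7 x2=0xed x3=0x3a x4=0x53  N=1 Z=0
after  4: x0=0xed x1=0xb7 x2=0xed x3=0x27 x4=0x53  N=0 Z=0
after  5: x0=0xed x1=0xb7 x2=0xed x3=0x27 x4=0xc6  N=1 Z=0
after  6: x0=0xed x1=0xca x2=0xed x3=0x27 x4=0xc6  N=1 Z=0
-- IRQ taken; context saved, return-PC = 7 --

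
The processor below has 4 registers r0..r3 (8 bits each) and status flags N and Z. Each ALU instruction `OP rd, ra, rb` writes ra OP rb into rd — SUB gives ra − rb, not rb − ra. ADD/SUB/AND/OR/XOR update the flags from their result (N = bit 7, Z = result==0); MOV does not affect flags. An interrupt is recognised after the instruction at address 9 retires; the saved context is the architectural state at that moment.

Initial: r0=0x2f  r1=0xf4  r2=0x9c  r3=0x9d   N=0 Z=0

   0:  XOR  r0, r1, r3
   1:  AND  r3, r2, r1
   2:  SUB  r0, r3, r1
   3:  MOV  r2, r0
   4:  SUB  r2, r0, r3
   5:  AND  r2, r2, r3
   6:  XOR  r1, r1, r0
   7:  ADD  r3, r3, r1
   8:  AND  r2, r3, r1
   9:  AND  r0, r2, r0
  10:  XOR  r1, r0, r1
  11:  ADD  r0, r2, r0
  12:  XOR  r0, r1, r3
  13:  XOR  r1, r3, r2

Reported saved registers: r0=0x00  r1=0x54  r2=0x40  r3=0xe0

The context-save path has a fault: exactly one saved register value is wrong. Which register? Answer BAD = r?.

after  0: r0=0x69 r1=0xf4 r2=0x9c r3=0x9d  N=0 Z=0
after  1: r0=0x69 r1=0xf4 r2=0x9c r3=0x94  N=1 Z=0
after  2: r0=0xa0 r1=0xf4 r2=0x9c r3=0x94  N=1 Z=0
after  3: r0=0xa0 r1=0xf4 r2=0xa0 r3=0x94  N=1 Z=0
after  4: r0=0xa0 r1=0xf4 r2=0x0c r3=0x94  N=0 Z=0
after  5: r0=0xa0 r1=0xf4 r2=0x04 r3=0x94  N=0 Z=0
after  6: r0=0xa0 r1=0x54 r2=0x04 r3=0x94  N=0 Z=0
after  7: r0=0xa0 r1=0x54 r2=0x04 r3=0xe8  N=1 Z=0
after  8: r0=0xa0 r1=0x54 r2=0x40 r3=0xe8  N=0 Z=0
after  9: r0=0x00 r1=0x54 r2=0x40 r3=0xe8  N=0 Z=1
-- IRQ taken; context saved, return-PC = 10 --
mismatch: r3: reported 0xe0 vs actual 0xe8

BAD = r3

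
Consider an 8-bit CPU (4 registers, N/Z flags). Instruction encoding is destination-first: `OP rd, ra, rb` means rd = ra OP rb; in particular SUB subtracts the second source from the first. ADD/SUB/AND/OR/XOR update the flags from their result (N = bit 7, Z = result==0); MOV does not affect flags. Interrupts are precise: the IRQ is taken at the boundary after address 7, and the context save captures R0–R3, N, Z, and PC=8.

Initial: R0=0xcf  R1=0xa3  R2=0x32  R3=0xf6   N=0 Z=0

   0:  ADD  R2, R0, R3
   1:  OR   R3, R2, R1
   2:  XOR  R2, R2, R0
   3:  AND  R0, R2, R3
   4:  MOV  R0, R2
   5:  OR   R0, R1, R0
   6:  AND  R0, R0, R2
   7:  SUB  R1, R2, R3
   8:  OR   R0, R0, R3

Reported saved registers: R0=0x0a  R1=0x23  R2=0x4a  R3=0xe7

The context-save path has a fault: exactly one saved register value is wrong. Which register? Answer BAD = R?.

after  0: R0=0xcf R1=0xa3 R2=0xc5 R3=0xf6  N=1 Z=0
after  1: R0=0xcf R1=0xa3 R2=0xc5 R3=0xe7  N=1 Z=0
after  2: R0=0xcf R1=0xa3 R2=0x0a R3=0xe7  N=0 Z=0
after  3: R0=0x02 R1=0xa3 R2=0x0a R3=0xe7  N=0 Z=0
after  4: R0=0x0a R1=0xa3 R2=0x0a R3=0xe7  N=0 Z=0
after  5: R0=0xab R1=0xa3 R2=0x0a R3=0xe7  N=1 Z=0
after  6: R0=0x0a R1=0xa3 R2=0x0a R3=0xe7  N=0 Z=0
after  7: R0=0x0a R1=0x23 R2=0x0a R3=0xe7  N=0 Z=0
-- IRQ taken; context saved, return-PC = 8 --
mismatch: R2: reported 0x4a vs actual 0x0a

BAD = R2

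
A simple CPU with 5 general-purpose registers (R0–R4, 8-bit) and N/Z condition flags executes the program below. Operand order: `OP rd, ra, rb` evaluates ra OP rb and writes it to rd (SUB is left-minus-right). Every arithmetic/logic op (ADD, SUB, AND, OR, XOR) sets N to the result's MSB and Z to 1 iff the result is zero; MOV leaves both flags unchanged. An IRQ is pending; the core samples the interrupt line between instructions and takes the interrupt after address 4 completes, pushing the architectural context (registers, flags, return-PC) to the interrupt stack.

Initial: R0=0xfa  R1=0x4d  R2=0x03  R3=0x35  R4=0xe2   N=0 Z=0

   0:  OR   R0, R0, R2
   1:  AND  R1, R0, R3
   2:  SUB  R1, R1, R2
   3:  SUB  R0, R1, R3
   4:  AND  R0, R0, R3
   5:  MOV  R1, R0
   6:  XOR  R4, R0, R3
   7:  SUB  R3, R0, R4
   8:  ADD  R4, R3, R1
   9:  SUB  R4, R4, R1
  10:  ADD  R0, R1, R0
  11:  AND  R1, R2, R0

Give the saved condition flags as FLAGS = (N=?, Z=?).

after  0: R0=0xfb R1=0x4d R2=0x03 R3=0x35 R4=0xe2  N=1 Z=0
after  1: R0=0xfb R1=0x31 R2=0x03 R3=0x35 R4=0xe2  N=0 Z=0
after  2: R0=0xfb R1=0x2e R2=0x03 R3=0x35 R4=0xe2  N=0 Z=0
after  3: R0=0xf9 R1=0x2e R2=0x03 R3=0x35 R4=0xe2  N=1 Z=0
after  4: R0=0x31 R1=0x2e R2=0x03 R3=0x35 R4=0xe2  N=0 Z=0
-- IRQ taken; context saved, return-PC = 5 --

FLAGS = (N=0, Z=0)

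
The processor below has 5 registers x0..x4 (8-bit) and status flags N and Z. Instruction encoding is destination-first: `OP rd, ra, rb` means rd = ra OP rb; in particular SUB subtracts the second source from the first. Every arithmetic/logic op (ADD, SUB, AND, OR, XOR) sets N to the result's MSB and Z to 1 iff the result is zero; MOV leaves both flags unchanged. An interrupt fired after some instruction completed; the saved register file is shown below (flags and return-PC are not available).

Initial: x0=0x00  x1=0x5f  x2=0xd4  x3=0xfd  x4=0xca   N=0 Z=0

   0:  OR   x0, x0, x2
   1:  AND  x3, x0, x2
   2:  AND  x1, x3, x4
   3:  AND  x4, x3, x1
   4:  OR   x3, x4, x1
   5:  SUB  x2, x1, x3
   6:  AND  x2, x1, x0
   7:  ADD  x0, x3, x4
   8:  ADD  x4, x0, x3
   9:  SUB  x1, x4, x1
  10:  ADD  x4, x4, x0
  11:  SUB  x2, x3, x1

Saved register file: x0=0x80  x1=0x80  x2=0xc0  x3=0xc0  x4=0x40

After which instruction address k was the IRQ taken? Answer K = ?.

K = 9

after  0: x0=0xd4 x1=0x5f x2=0xd4 x3=0xfd x4=0xca  N=1 Z=0
after  1: x0=0xd4 x1=0x5f x2=0xd4 x3=0xd4 x4=0xca  N=1 Z=0
after  2: x0=0xd4 x1=0xc0 x2=0xd4 x3=0xd4 x4=0xca  N=1 Z=0
after  3: x0=0xd4 x1=0xc0 x2=0xd4 x3=0xd4 x4=0xc0  N=1 Z=0
after  4: x0=0xd4 x1=0xc0 x2=0xd4 x3=0xc0 x4=0xc0  N=1 Z=0
after  5: x0=0xd4 x1=0xc0 x2=0x00 x3=0xc0 x4=0xc0  N=0 Z=1
after  6: x0=0xd4 x1=0xc0 x2=0xc0 x3=0xc0 x4=0xc0  N=1 Z=0
after  7: x0=0x80 x1=0xc0 x2=0xc0 x3=0xc0 x4=0xc0  N=1 Z=0
after  8: x0=0x80 x1=0xc0 x2=0xc0 x3=0xc0 x4=0x40  N=0 Z=0
after  9: x0=0x80 x1=0x80 x2=0xc0 x3=0xc0 x4=0x40  N=1 Z=0
-- IRQ taken; context saved, return-PC = 10 --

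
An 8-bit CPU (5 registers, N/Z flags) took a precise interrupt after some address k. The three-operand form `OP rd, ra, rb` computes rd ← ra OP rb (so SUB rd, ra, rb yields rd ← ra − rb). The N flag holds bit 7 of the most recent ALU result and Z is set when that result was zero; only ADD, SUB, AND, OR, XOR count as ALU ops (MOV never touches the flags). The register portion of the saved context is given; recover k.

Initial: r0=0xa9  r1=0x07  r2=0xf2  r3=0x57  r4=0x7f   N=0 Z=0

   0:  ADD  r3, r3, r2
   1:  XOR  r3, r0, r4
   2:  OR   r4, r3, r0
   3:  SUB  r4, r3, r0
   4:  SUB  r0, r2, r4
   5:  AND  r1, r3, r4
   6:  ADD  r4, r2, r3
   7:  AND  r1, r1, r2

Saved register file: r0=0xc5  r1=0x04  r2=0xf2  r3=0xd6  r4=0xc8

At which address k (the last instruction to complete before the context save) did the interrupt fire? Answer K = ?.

after  0: r0=0xa9 r1=0x07 r2=0xf2 r3=0x49 r4=0x7f  N=0 Z=0
after  1: r0=0xa9 r1=0x07 r2=0xf2 r3=0xd6 r4=0x7f  N=1 Z=0
after  2: r0=0xa9 r1=0x07 r2=0xf2 r3=0xd6 r4=0xff  N=1 Z=0
after  3: r0=0xa9 r1=0x07 r2=0xf2 r3=0xd6 r4=0x2d  N=0 Z=0
after  4: r0=0xc5 r1=0x07 r2=0xf2 r3=0xd6 r4=0x2d  N=1 Z=0
after  5: r0=0xc5 r1=0x04 r2=0xf2 r3=0xd6 r4=0x2d  N=0 Z=0
after  6: r0=0xc5 r1=0x04 r2=0xf2 r3=0xd6 r4=0xc8  N=1 Z=0
-- IRQ taken; context saved, return-PC = 7 --

K = 6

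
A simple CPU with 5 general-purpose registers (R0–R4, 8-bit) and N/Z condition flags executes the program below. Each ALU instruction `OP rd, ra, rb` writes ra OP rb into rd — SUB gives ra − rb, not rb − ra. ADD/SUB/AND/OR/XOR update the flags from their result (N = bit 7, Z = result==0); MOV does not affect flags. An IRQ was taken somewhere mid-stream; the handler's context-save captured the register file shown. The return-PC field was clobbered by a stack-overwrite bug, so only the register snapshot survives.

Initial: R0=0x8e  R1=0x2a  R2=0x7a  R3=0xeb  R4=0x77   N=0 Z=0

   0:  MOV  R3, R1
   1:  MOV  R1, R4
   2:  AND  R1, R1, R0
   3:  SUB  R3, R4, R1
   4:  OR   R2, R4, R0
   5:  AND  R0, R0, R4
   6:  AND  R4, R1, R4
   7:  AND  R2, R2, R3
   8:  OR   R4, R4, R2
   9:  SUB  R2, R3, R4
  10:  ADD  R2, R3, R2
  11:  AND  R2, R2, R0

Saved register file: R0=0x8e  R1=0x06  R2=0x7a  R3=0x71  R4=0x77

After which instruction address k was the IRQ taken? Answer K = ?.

after  0: R0=0x8e R1=0x2a R2=0x7a R3=0x2a R4=0x77  N=0 Z=0
after  1: R0=0x8e R1=0x77 R2=0x7a R3=0x2a R4=0x77  N=0 Z=0
after  2: R0=0x8e R1=0x06 R2=0x7a R3=0x2a R4=0x77  N=0 Z=0
after  3: R0=0x8e R1=0x06 R2=0x7a R3=0x71 R4=0x77  N=0 Z=0
-- IRQ taken; context saved, return-PC = 4 --

K = 3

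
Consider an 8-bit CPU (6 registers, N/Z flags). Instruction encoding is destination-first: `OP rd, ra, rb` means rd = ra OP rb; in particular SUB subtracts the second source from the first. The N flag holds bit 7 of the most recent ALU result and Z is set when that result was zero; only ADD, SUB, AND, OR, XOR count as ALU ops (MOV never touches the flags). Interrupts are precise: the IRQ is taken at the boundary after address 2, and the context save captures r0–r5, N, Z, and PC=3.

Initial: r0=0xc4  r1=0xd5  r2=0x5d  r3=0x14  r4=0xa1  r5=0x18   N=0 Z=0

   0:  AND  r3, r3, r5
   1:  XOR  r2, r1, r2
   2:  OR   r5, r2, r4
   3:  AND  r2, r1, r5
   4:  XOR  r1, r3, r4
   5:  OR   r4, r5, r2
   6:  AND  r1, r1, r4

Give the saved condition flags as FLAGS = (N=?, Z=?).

FLAGS = (N=1, Z=0)

after  0: r0=0xc4 r1=0xd5 r2=0x5d r3=0x10 r4=0xa1 r5=0x18  N=0 Z=0
after  1: r0=0xc4 r1=0xd5 r2=0x88 r3=0x10 r4=0xa1 r5=0x18  N=1 Z=0
after  2: r0=0xc4 r1=0xd5 r2=0x88 r3=0x10 r4=0xa1 r5=0xa9  N=1 Z=0
-- IRQ taken; context saved, return-PC = 3 --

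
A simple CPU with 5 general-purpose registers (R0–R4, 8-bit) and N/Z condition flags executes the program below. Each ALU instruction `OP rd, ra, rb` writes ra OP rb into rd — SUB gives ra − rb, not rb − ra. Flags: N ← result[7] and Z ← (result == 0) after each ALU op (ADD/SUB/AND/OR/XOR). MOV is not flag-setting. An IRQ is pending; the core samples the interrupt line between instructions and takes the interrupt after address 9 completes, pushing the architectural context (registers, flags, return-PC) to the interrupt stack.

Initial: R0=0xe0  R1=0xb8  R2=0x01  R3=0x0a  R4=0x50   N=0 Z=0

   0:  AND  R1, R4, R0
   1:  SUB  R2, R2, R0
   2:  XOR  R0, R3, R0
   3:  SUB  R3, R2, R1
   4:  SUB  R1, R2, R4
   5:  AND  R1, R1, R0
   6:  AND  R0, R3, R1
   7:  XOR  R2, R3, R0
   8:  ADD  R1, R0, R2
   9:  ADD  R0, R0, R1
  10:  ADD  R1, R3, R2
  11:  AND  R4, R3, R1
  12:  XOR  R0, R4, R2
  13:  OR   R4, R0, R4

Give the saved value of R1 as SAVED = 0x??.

after  0: R0=0xe0 R1=0x40 R2=0x01 R3=0x0a R4=0x50  N=0 Z=0
after  1: R0=0xe0 R1=0x40 R2=0x21 R3=0x0a R4=0x50  N=0 Z=0
after  2: R0=0xea R1=0x40 R2=0x21 R3=0x0a R4=0x50  N=1 Z=0
after  3: R0=0xea R1=0x40 R2=0x21 R3=0xe1 R4=0x50  N=1 Z=0
after  4: R0=0xea R1=0xd1 R2=0x21 R3=0xe1 R4=0x50  N=1 Z=0
after  5: R0=0xea R1=0xc0 R2=0x21 R3=0xe1 R4=0x50  N=1 Z=0
after  6: R0=0xc0 R1=0xc0 R2=0x21 R3=0xe1 R4=0x50  N=1 Z=0
after  7: R0=0xc0 R1=0xc0 R2=0x21 R3=0xe1 R4=0x50  N=0 Z=0
after  8: R0=0xc0 R1=0xe1 R2=0x21 R3=0xe1 R4=0x50  N=1 Z=0
after  9: R0=0xa1 R1=0xe1 R2=0x21 R3=0xe1 R4=0x50  N=1 Z=0
-- IRQ taken; context saved, return-PC = 10 --

SAVED = 0xe1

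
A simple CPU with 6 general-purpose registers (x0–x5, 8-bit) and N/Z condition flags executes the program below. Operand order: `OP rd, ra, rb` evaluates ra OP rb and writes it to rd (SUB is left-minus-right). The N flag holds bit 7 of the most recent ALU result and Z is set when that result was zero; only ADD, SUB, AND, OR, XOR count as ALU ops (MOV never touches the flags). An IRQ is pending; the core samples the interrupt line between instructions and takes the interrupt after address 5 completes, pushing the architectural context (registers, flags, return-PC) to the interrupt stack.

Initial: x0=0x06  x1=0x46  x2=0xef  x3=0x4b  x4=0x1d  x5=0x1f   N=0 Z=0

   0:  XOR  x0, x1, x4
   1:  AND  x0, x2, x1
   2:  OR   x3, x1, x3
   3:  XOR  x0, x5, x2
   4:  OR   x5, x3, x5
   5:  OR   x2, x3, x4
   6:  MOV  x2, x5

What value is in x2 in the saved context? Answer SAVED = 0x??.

SAVED = 0x5f

after  0: x0=0x5b x1=0x46 x2=0xef x3=0x4b x4=0x1d x5=0x1f  N=0 Z=0
after  1: x0=0x46 x1=0x46 x2=0xef x3=0x4b x4=0x1d x5=0x1f  N=0 Z=0
after  2: x0=0x46 x1=0x46 x2=0xef x3=0x4f x4=0x1d x5=0x1f  N=0 Z=0
after  3: x0=0xf0 x1=0x46 x2=0xef x3=0x4f x4=0x1d x5=0x1f  N=1 Z=0
after  4: x0=0xf0 x1=0x46 x2=0xef x3=0x4f x4=0x1d x5=0x5f  N=0 Z=0
after  5: x0=0xf0 x1=0x46 x2=0x5f x3=0x4f x4=0x1d x5=0x5f  N=0 Z=0
-- IRQ taken; context saved, return-PC = 6 --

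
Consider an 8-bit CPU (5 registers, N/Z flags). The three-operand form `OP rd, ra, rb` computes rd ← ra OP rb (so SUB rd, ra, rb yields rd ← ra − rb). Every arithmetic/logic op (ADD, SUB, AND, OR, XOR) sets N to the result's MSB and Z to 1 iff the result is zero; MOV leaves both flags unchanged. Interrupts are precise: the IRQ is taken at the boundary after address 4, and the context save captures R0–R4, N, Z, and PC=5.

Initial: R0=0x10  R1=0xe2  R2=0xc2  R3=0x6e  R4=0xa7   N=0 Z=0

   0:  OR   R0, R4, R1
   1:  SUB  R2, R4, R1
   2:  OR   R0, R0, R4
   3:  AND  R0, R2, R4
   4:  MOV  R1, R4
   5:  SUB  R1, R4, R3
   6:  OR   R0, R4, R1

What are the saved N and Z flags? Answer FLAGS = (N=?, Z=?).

FLAGS = (N=1, Z=0)

after  0: R0=0xe7 R1=0xe2 R2=0xc2 R3=0x6e R4=0xa7  N=1 Z=0
after  1: R0=0xe7 R1=0xe2 R2=0xc5 R3=0x6e R4=0xa7  N=1 Z=0
after  2: R0=0xe7 R1=0xe2 R2=0xc5 R3=0x6e R4=0xa7  N=1 Z=0
after  3: R0=0x85 R1=0xe2 R2=0xc5 R3=0x6e R4=0xa7  N=1 Z=0
after  4: R0=0x85 R1=0xa7 R2=0xc5 R3=0x6e R4=0xa7  N=1 Z=0
-- IRQ taken; context saved, return-PC = 5 --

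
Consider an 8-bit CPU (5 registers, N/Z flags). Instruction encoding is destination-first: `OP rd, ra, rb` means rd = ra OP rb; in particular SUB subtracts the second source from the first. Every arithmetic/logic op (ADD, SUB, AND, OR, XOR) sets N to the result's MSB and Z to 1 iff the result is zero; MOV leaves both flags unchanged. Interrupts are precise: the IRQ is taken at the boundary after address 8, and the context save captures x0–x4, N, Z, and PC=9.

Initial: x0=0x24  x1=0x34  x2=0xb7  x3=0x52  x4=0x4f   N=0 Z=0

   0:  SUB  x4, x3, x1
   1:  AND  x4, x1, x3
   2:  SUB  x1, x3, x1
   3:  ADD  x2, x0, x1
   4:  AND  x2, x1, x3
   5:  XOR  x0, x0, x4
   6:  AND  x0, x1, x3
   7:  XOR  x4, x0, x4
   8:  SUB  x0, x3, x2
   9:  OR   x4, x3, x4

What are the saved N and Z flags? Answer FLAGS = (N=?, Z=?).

after  0: x0=0x24 x1=0x34 x2=0xb7 x3=0x52 x4=0x1e  N=0 Z=0
after  1: x0=0x24 x1=0x34 x2=0xb7 x3=0x52 x4=0x10  N=0 Z=0
after  2: x0=0x24 x1=0x1e x2=0xb7 x3=0x52 x4=0x10  N=0 Z=0
after  3: x0=0x24 x1=0x1e x2=0x42 x3=0x52 x4=0x10  N=0 Z=0
after  4: x0=0x24 x1=0x1e x2=0x12 x3=0x52 x4=0x10  N=0 Z=0
after  5: x0=0x34 x1=0x1e x2=0x12 x3=0x52 x4=0x10  N=0 Z=0
after  6: x0=0x12 x1=0x1e x2=0x12 x3=0x52 x4=0x10  N=0 Z=0
after  7: x0=0x12 x1=0x1e x2=0x12 x3=0x52 x4=0x02  N=0 Z=0
after  8: x0=0x40 x1=0x1e x2=0x12 x3=0x52 x4=0x02  N=0 Z=0
-- IRQ taken; context saved, return-PC = 9 --

FLAGS = (N=0, Z=0)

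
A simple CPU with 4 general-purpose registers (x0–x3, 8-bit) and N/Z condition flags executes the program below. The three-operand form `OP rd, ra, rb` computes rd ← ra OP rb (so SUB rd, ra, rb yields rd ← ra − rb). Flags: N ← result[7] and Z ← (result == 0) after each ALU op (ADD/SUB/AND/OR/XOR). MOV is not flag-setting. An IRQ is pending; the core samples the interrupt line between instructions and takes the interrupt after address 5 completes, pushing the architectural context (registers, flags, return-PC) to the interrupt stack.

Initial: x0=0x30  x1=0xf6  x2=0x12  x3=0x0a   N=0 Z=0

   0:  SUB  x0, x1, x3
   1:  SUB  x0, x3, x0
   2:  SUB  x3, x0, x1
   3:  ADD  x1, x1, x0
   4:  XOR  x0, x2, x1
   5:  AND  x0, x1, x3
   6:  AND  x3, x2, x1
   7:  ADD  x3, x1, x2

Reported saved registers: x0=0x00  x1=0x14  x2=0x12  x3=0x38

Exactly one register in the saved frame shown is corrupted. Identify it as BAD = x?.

after  0: x0=0xec x1=0xf6 x2=0x12 x3=0x0a  N=1 Z=0
after  1: x0=0x1e x1=0xf6 x2=0x12 x3=0x0a  N=0 Z=0
after  2: x0=0x1e x1=0xf6 x2=0x12 x3=0x28  N=0 Z=0
after  3: x0=0x1e x1=0x14 x2=0x12 x3=0x28  N=0 Z=0
after  4: x0=0x06 x1=0x14 x2=0x12 x3=0x28  N=0 Z=0
after  5: x0=0x00 x1=0x14 x2=0x12 x3=0x28  N=0 Z=1
-- IRQ taken; context saved, return-PC = 6 --
mismatch: x3: reported 0x38 vs actual 0x28

BAD = x3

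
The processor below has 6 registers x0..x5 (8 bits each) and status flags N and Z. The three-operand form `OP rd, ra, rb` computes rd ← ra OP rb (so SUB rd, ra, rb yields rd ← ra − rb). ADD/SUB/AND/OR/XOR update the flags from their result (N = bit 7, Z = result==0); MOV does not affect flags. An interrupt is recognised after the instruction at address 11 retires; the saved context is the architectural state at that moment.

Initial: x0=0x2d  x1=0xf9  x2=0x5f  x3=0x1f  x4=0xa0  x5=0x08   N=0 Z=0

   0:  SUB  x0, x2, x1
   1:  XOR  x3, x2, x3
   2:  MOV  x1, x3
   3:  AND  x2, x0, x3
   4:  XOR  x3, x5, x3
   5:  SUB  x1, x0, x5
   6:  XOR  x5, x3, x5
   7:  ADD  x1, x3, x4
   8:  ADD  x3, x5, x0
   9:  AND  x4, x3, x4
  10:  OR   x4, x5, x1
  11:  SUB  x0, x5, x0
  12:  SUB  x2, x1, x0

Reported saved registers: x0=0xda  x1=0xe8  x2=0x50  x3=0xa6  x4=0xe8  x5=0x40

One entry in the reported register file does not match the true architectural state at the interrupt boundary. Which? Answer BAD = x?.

BAD = x2

after  0: x0=0x66 x1=0xf9 x2=0x5f x3=0x1f x4=0xa0 x5=0x08  N=0 Z=0
after  1: x0=0x66 x1=0xf9 x2=0x5f x3=0x40 x4=0xa0 x5=0x08  N=0 Z=0
after  2: x0=0x66 x1=0x40 x2=0x5f x3=0x40 x4=0xa0 x5=0x08  N=0 Z=0
after  3: x0=0x66 x1=0x40 x2=0x40 x3=0x40 x4=0xa0 x5=0x08  N=0 Z=0
after  4: x0=0x66 x1=0x40 x2=0x40 x3=0x48 x4=0xa0 x5=0x08  N=0 Z=0
after  5: x0=0x66 x1=0x5e x2=0x40 x3=0x48 x4=0xa0 x5=0x08  N=0 Z=0
after  6: x0=0x66 x1=0x5e x2=0x40 x3=0x48 x4=0xa0 x5=0x40  N=0 Z=0
after  7: x0=0x66 x1=0xe8 x2=0x40 x3=0x48 x4=0xa0 x5=0x40  N=1 Z=0
after  8: x0=0x66 x1=0xe8 x2=0x40 x3=0xa6 x4=0xa0 x5=0x40  N=1 Z=0
after  9: x0=0x66 x1=0xe8 x2=0x40 x3=0xa6 x4=0xa0 x5=0x40  N=1 Z=0
after 10: x0=0x66 x1=0xe8 x2=0x40 x3=0xa6 x4=0xe8 x5=0x40  N=1 Z=0
after 11: x0=0xda x1=0xe8 x2=0x40 x3=0xa6 x4=0xe8 x5=0x40  N=1 Z=0
-- IRQ taken; context saved, return-PC = 12 --
mismatch: x2: reported 0x50 vs actual 0x40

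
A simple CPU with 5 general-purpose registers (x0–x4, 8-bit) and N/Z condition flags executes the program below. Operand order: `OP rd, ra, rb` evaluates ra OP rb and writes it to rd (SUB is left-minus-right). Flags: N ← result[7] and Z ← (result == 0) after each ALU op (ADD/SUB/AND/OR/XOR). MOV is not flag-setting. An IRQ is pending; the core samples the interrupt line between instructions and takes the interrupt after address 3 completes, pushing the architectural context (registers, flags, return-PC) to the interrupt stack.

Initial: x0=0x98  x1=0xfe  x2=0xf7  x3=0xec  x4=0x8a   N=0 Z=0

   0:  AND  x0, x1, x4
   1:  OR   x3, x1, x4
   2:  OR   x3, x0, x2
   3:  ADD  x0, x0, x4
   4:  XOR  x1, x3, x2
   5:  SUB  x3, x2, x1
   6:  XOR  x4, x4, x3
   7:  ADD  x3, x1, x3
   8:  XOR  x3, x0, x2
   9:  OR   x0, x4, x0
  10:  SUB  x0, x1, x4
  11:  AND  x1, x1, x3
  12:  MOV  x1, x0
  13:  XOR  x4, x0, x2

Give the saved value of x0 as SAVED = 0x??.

after  0: x0=0x8a x1=0xfe x2=0xf7 x3=0xec x4=0x8a  N=1 Z=0
after  1: x0=0x8a x1=0xfe x2=0xf7 x3=0xfe x4=0x8a  N=1 Z=0
after  2: x0=0x8a x1=0xfe x2=0xf7 x3=0xff x4=0x8a  N=1 Z=0
after  3: x0=0x14 x1=0xfe x2=0xf7 x3=0xff x4=0x8a  N=0 Z=0
-- IRQ taken; context saved, return-PC = 4 --

SAVED = 0x14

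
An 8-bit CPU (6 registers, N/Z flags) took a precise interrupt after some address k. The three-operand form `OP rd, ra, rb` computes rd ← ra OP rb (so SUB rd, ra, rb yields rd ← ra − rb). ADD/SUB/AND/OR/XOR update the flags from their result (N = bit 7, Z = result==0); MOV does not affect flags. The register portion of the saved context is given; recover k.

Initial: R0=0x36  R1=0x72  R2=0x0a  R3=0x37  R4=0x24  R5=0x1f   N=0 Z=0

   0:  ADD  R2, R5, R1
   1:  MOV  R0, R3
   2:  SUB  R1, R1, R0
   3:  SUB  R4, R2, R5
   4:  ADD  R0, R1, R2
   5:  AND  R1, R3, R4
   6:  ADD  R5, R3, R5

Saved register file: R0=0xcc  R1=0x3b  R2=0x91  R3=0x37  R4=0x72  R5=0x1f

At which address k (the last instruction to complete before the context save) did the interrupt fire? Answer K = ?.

after  0: R0=0x36 R1=0x72 R2=0x91 R3=0x37 R4=0x24 R5=0x1f  N=1 Z=0
after  1: R0=0x37 R1=0x72 R2=0x91 R3=0x37 R4=0x24 R5=0x1f  N=1 Z=0
after  2: R0=0x37 R1=0x3b R2=0x91 R3=0x37 R4=0x24 R5=0x1f  N=0 Z=0
after  3: R0=0x37 R1=0x3b R2=0x91 R3=0x37 R4=0x72 R5=0x1f  N=0 Z=0
after  4: R0=0xcc R1=0x3b R2=0x91 R3=0x37 R4=0x72 R5=0x1f  N=1 Z=0
-- IRQ taken; context saved, return-PC = 5 --

K = 4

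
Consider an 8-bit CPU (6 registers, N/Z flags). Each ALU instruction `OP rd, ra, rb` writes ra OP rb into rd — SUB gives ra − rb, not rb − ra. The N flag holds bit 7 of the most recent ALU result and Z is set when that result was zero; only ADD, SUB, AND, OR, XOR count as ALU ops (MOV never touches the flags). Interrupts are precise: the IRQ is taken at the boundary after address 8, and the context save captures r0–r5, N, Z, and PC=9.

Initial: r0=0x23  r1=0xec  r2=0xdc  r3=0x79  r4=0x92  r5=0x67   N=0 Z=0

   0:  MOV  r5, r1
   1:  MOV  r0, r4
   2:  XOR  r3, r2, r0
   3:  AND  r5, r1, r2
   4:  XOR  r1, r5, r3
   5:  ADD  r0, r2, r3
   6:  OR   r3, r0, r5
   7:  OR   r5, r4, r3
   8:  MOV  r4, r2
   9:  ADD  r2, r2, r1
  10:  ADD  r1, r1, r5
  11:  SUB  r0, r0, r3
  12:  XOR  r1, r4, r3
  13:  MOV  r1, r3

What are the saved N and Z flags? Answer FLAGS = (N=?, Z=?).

FLAGS = (N=1, Z=0)

after  0: r0=0x23 r1=0xec r2=0xdc r3=0x79 r4=0x92 r5=0xec  N=0 Z=0
after  1: r0=0x92 r1=0xec r2=0xdc r3=0x79 r4=0x92 r5=0xec  N=0 Z=0
after  2: r0=0x92 r1=0xec r2=0xdc r3=0x4e r4=0x92 r5=0xec  N=0 Z=0
after  3: r0=0x92 r1=0xec r2=0xdc r3=0x4e r4=0x92 r5=0xcc  N=1 Z=0
after  4: r0=0x92 r1=0x82 r2=0xdc r3=0x4e r4=0x92 r5=0xcc  N=1 Z=0
after  5: r0=0x2a r1=0x82 r2=0xdc r3=0x4e r4=0x92 r5=0xcc  N=0 Z=0
after  6: r0=0x2a r1=0x82 r2=0xdc r3=0xee r4=0x92 r5=0xcc  N=1 Z=0
after  7: r0=0x2a r1=0x82 r2=0xdc r3=0xee r4=0x92 r5=0xfe  N=1 Z=0
after  8: r0=0x2a r1=0x82 r2=0xdc r3=0xee r4=0xdc r5=0xfe  N=1 Z=0
-- IRQ taken; context saved, return-PC = 9 --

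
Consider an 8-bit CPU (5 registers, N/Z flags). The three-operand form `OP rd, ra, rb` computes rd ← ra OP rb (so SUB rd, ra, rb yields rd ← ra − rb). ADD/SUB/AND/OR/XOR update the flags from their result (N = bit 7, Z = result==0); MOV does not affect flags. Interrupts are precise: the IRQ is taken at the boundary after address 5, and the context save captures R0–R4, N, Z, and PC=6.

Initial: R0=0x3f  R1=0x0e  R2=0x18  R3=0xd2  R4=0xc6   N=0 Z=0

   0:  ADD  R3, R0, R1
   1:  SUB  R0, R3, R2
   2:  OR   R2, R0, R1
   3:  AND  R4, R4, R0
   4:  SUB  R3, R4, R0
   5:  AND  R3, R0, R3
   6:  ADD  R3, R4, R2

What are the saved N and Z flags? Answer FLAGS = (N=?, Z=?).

FLAGS = (N=0, Z=0)

after  0: R0=0x3f R1=0x0e R2=0x18 R3=0x4d R4=0xc6  N=0 Z=0
after  1: R0=0x35 R1=0x0e R2=0x18 R3=0x4d R4=0xc6  N=0 Z=0
after  2: R0=0x35 R1=0x0e R2=0x3f R3=0x4d R4=0xc6  N=0 Z=0
after  3: R0=0x35 R1=0x0e R2=0x3f R3=0x4d R4=0x04  N=0 Z=0
after  4: R0=0x35 R1=0x0e R2=0x3f R3=0xcf R4=0x04  N=1 Z=0
after  5: R0=0x35 R1=0x0e R2=0x3f R3=0x05 R4=0x04  N=0 Z=0
-- IRQ taken; context saved, return-PC = 6 --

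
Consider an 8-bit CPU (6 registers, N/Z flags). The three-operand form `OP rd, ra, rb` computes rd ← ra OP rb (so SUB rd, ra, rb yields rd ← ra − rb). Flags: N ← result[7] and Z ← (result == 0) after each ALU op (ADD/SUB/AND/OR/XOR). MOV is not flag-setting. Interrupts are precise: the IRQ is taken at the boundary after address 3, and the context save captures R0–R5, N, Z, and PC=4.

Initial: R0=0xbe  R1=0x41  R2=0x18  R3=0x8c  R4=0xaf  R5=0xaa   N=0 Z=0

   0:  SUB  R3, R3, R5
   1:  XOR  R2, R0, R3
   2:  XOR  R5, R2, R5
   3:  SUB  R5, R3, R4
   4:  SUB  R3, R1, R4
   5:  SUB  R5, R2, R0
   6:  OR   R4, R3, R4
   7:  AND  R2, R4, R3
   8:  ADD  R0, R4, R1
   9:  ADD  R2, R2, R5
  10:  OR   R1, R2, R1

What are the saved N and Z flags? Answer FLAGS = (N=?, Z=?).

after  0: R0=0xbe R1=0x41 R2=0x18 R3=0xe2 R4=0xaf R5=0xaa  N=1 Z=0
after  1: R0=0xbe R1=0x41 R2=0x5c R3=0xe2 R4=0xaf R5=0xaa  N=0 Z=0
after  2: R0=0xbe R1=0x41 R2=0x5c R3=0xe2 R4=0xaf R5=0xf6  N=1 Z=0
after  3: R0=0xbe R1=0x41 R2=0x5c R3=0xe2 R4=0xaf R5=0x33  N=0 Z=0
-- IRQ taken; context saved, return-PC = 4 --

FLAGS = (N=0, Z=0)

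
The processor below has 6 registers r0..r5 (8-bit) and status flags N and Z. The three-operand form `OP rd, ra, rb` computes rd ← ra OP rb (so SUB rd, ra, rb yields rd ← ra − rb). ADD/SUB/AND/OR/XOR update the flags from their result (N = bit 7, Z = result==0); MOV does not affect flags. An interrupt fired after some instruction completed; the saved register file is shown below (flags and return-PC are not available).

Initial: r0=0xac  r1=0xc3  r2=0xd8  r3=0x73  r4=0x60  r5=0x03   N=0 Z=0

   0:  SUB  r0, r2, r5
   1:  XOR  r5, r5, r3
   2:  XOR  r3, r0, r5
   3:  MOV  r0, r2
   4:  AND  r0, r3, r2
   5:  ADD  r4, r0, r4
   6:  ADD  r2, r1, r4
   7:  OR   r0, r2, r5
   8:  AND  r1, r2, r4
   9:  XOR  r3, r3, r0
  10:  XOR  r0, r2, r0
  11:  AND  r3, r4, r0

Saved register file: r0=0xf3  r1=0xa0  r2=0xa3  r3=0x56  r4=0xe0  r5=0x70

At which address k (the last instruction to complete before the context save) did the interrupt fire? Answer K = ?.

K = 9

after  0: r0=0xd5 r1=0xc3 r2=0xd8 r3=0x73 r4=0x60 r5=0x03  N=1 Z=0
after  1: r0=0xd5 r1=0xc3 r2=0xd8 r3=0x73 r4=0x60 r5=0x70  N=0 Z=0
after  2: r0=0xd5 r1=0xc3 r2=0xd8 r3=0xa5 r4=0x60 r5=0x70  N=1 Z=0
after  3: r0=0xd8 r1=0xc3 r2=0xd8 r3=0xa5 r4=0x60 r5=0x70  N=1 Z=0
after  4: r0=0x80 r1=0xc3 r2=0xd8 r3=0xa5 r4=0x60 r5=0x70  N=1 Z=0
after  5: r0=0x80 r1=0xc3 r2=0xd8 r3=0xa5 r4=0xe0 r5=0x70  N=1 Z=0
after  6: r0=0x80 r1=0xc3 r2=0xa3 r3=0xa5 r4=0xe0 r5=0x70  N=1 Z=0
after  7: r0=0xf3 r1=0xc3 r2=0xa3 r3=0xa5 r4=0xe0 r5=0x70  N=1 Z=0
after  8: r0=0xf3 r1=0xa0 r2=0xa3 r3=0xa5 r4=0xe0 r5=0x70  N=1 Z=0
after  9: r0=0xf3 r1=0xa0 r2=0xa3 r3=0x56 r4=0xe0 r5=0x70  N=0 Z=0
-- IRQ taken; context saved, return-PC = 10 --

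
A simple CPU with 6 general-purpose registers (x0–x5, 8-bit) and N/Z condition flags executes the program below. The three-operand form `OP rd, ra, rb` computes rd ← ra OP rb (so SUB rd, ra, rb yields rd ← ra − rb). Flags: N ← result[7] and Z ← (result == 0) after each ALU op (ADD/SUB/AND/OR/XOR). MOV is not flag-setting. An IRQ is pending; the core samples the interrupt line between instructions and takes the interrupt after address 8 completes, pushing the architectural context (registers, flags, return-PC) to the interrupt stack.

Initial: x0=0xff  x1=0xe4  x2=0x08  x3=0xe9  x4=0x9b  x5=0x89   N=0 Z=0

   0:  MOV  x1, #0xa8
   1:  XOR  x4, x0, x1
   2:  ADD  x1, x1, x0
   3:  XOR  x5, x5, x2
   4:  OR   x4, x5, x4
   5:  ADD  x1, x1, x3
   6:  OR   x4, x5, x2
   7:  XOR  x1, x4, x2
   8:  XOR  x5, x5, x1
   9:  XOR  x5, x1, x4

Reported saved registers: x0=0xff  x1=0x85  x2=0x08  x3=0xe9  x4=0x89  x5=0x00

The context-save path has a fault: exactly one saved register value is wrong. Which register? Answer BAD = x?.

after  0: x0=0xff x1=0xa8 x2=0x08 x3=0xe9 x4=0x9b x5=0x89  N=0 Z=0
after  1: x0=0xff x1=0xa8 x2=0x08 x3=0xe9 x4=0x57 x5=0x89  N=0 Z=0
after  2: x0=0xff x1=0xa7 x2=0x08 x3=0xe9 x4=0x57 x5=0x89  N=1 Z=0
after  3: x0=0xff x1=0xa7 x2=0x08 x3=0xe9 x4=0x57 x5=0x81  N=1 Z=0
after  4: x0=0xff x1=0xa7 x2=0x08 x3=0xe9 x4=0xd7 x5=0x81  N=1 Z=0
after  5: x0=0xff x1=0x90 x2=0x08 x3=0xe9 x4=0xd7 x5=0x81  N=1 Z=0
after  6: x0=0xff x1=0x90 x2=0x08 x3=0xe9 x4=0x89 x5=0x81  N=1 Z=0
after  7: x0=0xff x1=0x81 x2=0x08 x3=0xe9 x4=0x89 x5=0x81  N=1 Z=0
after  8: x0=0xff x1=0x81 x2=0x08 x3=0xe9 x4=0x89 x5=0x00  N=0 Z=1
-- IRQ taken; context saved, return-PC = 9 --
mismatch: x1: reported 0x85 vs actual 0x81

BAD = x1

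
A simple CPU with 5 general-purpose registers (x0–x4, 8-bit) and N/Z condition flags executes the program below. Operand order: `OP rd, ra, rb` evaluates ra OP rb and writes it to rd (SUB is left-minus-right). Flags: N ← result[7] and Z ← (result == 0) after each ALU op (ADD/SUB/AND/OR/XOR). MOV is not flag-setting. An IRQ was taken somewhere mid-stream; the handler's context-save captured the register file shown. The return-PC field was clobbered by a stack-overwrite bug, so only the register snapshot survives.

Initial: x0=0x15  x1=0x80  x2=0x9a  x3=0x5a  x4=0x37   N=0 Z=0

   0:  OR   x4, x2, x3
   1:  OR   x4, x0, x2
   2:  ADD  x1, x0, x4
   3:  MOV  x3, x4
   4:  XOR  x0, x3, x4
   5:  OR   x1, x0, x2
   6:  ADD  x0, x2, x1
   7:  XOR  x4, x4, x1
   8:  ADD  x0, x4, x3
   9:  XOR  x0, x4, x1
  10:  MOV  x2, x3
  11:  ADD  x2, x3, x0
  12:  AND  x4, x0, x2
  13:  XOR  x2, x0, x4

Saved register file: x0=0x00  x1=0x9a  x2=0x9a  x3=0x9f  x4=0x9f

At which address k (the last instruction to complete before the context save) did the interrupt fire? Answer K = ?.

K = 5

after  0: x0=0x15 x1=0x80 x2=0x9a x3=0x5a x4=0xda  N=1 Z=0
after  1: x0=0x15 x1=0x80 x2=0x9a x3=0x5a x4=0x9f  N=1 Z=0
after  2: x0=0x15 x1=0xb4 x2=0x9a x3=0x5a x4=0x9f  N=1 Z=0
after  3: x0=0x15 x1=0xb4 x2=0x9a x3=0x9f x4=0x9f  N=1 Z=0
after  4: x0=0x00 x1=0xb4 x2=0x9a x3=0x9f x4=0x9f  N=0 Z=1
after  5: x0=0x00 x1=0x9a x2=0x9a x3=0x9f x4=0x9f  N=1 Z=0
-- IRQ taken; context saved, return-PC = 6 --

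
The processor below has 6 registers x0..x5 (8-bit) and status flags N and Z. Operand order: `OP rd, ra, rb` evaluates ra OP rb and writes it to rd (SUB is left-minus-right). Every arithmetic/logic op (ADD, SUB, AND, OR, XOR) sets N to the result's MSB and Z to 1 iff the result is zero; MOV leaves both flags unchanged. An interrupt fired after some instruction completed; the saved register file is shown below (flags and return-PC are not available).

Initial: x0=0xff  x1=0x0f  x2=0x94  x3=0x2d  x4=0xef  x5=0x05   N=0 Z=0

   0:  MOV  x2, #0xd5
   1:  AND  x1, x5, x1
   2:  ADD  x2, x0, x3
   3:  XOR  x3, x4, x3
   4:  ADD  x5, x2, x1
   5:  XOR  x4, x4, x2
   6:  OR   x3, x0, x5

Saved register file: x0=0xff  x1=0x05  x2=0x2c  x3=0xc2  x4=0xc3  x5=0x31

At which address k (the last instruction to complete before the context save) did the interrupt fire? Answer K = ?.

after  0: x0=0xff x1=0x0f x2=0xd5 x3=0x2d x4=0xef x5=0x05  N=0 Z=0
after  1: x0=0xff x1=0x05 x2=0xd5 x3=0x2d x4=0xef x5=0x05  N=0 Z=0
after  2: x0=0xff x1=0x05 x2=0x2c x3=0x2d x4=0xef x5=0x05  N=0 Z=0
after  3: x0=0xff x1=0x05 x2=0x2c x3=0xc2 x4=0xef x5=0x05  N=1 Z=0
after  4: x0=0xff x1=0x05 x2=0x2c x3=0xc2 x4=0xef x5=0x31  N=0 Z=0
after  5: x0=0xff x1=0x05 x2=0x2c x3=0xc2 x4=0xc3 x5=0x31  N=1 Z=0
-- IRQ taken; context saved, return-PC = 6 --

K = 5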